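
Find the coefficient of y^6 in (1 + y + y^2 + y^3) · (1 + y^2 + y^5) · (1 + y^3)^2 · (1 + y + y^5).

13

(1 + y + y^2 + y^3) has coefficients 1,1,1,1 for degrees 0…3.
(1 + y^2 + y^5) has coefficients 1,0,1,0,0,1,0 for degrees 0…6.
Multiplying by (1 + y^3)^2 gives running coefficients 1,0,1,2,0,3,1 for degrees 0…6.
Finally multiplying by (1 + y + y^5), the product of all factors after the first has coefficients 1,1,1,3,2,4,4 for degrees 0…6.
[y^6] = 1·4 + 1·4 + 1·2 + 1·3 = 13.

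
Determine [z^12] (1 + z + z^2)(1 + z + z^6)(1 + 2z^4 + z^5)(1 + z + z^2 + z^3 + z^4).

10

(1 + z + z^2) has coefficients 1,1,1 for degrees 0…2.
(1 + z + z^6) has coefficients 1,1,0,0,0,0,1,0,0,0,0,0,0 for degrees 0…12.
Multiplying by (1 + 2z^4 + z^5) gives running coefficients 1,1,0,0,2,3,2,0,0,0,2,1,0 for degrees 0…12.
Finally multiplying by (1 + z + z^2 + z^3 + z^4), the product of all factors after the first has coefficients 1,2,2,2,4,6,7,7,7,5,4,3,3 for degrees 0…12.
[z^12] = 1·3 + 1·3 + 1·4 = 10.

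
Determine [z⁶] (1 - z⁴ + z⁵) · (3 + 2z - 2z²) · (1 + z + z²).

(1 - z⁴ + z⁵) has coefficients 1,0,0,0,-1,1 for degrees 0…5.
(3 + 2z - 2z²) has coefficients 3,2,-2,0,0,0,0 for degrees 0…6.
Finally multiplying by (1 + z + z²), the product of all factors after the first has coefficients 3,5,3,0,-2,0,0 for degrees 0…6.
[z⁶] = 1·0 − 1·3 + 1·5 = 2.

2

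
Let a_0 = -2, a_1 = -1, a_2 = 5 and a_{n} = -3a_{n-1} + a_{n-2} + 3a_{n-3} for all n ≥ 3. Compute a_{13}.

-1395031

The ordinary generating function has denominator 1 + 3x - x^2 - 3x^3.
Iterating the recurrence: a_0,…,a_{13} = -2, -1, 5, -22, 68, -211, 635, -1912, 5738, -17221, 51665, -155002, 465008, -1395031.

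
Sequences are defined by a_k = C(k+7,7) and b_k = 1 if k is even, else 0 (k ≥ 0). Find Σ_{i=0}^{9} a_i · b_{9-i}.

Write out a_i and b_{9-i} for i = 0,…,9 and sum the products.
Σ = 1·0 + 8·1 + 36·0 + 120·1 + 330·0 + 792·1 + 1716·0 + 3432·1 + 6435·0 + 11440·1 = 15792.

15792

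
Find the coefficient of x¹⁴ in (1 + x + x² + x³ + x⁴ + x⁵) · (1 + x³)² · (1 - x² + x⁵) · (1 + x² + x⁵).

4

(1 + x + x² + x³ + x⁴ + x⁵) has coefficients 1,1,1,1,1,1 for degrees 0…5.
(1 + x³)² has coefficients 1,0,0,2,0,0,1,0,0,0,0,0,0,0,0 for degrees 0…14.
Multiplying by (1 - x² + x⁵) gives running coefficients 1,0,-1,2,0,-1,1,0,1,0,0,1,0,0,0 for degrees 0…14.
Finally multiplying by (1 + x² + x⁵), the product of all factors after the first has coefficients 1,0,0,2,-1,2,1,-2,4,0,0,2,0,2,0 for degrees 0…14.
[x¹⁴] = 1·0 + 1·2 + 1·0 + 1·2 + 1·0 + 1·0 = 4.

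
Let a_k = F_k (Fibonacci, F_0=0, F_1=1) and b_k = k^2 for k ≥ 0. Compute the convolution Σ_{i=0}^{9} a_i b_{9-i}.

485

Write out a_i and b_{9-i} for i = 0,…,9 and sum the products.
Σ = 0·81 + 1·64 + 1·49 + 2·36 + 3·25 + 5·16 + 8·9 + 13·4 + 21·1 + 34·0 = 485.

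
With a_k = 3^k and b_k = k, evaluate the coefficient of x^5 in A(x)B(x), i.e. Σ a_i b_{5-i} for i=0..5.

Write out a_i and b_{5-i} for i = 0,…,5 and sum the products.
Σ = 1·5 + 3·4 + 9·3 + 27·2 + 81·1 + 243·0 = 179.

179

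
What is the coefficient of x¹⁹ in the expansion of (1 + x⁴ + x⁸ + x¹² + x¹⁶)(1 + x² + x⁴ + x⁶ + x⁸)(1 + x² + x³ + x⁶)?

3

(1 + x⁴ + x⁸ + x¹² + x¹⁶) has coefficients 1,0,0,0,1,0,0,0,1,0,0,0,1,0,0,0,1 for degrees 0…16.
(1 + x² + x⁴ + x⁶ + x⁸) has coefficients 1,0,1,0,1,0,1,0,1,0,0,0,0,0,0,0,0,0,0,0 for degrees 0…19.
Finally multiplying by (1 + x² + x³ + x⁶), the product of all factors after the first has coefficients 1,0,2,1,2,1,3,1,3,1,2,1,1,0,1,0,0,0,0,0 for degrees 0…19.
[x¹⁹] = 1·0 + 1·0 + 1·1 + 1·1 + 1·1 = 3.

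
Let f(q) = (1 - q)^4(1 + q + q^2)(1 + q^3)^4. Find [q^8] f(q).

6

(1 - q)^4 has coefficients 1,-4,6,-4,1 for degrees 0…4.
(1 + q + q^2) has coefficients 1,1,1,0,0,0,0,0,0 for degrees 0…8.
Finally multiplying by (1 + q^3)^4, the product of all factors after the first has coefficients 1,1,1,4,4,4,6,6,6 for degrees 0…8.
[q^8] = 1·6 − 4·6 + 6·6 − 4·4 + 1·4 = 6.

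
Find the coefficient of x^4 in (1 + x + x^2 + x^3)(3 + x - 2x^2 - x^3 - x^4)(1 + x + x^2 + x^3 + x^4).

7

(1 + x + x^2 + x^3) has coefficients 1,1,1,1 for degrees 0…3.
(3 + x - 2x^2 - x^3 - x^4) has coefficients 3,1,-2,-1,-1 for degrees 0…4.
Finally multiplying by (1 + x + x^2 + x^3 + x^4), the product of all factors after the first has coefficients 3,4,2,1,0 for degrees 0…4.
[x^4] = 1·0 + 1·1 + 1·2 + 1·4 = 7.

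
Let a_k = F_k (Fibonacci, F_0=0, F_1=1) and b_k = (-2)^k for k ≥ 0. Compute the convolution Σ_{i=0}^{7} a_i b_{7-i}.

This is [x^7] in the product of the two ordinary generating functions.
Σ = 0·(-128) + 1·64 + 1·(-32) + 2·16 + 3·(-8) + 5·4 + 8·(-2) + 13·1 = 57.

57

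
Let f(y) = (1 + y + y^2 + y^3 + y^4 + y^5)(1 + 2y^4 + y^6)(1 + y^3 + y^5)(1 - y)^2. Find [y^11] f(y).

(1 + y + y^2 + y^3 + y^4 + y^5) has coefficients 1,1,1,1,1,1 for degrees 0…5.
(1 + 2y^4 + y^6) has coefficients 1,0,0,0,2,0,1,0,0,0,0,0 for degrees 0…11.
Multiplying by (1 + y^3 + y^5) gives running coefficients 1,0,0,1,2,1,1,2,0,3,0,1 for degrees 0…11.
Finally multiplying by (1 - y)^2, the product of all factors after the first has coefficients 1,-2,1,1,0,-2,1,1,-3,5,-6,4 for degrees 0…11.
[y^11] = 1·4 + 1·(-6) + 1·5 + 1·(-3) + 1·1 + 1·1 = 2.

2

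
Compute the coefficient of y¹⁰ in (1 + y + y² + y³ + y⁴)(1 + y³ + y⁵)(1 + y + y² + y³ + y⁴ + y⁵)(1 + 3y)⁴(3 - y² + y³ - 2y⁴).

(1 + y + y² + y³ + y⁴) has coefficients 1,1,1,1,1 for degrees 0…4.
(1 + y³ + y⁵) has coefficients 1,0,0,1,0,1,0,0,0,0,0 for degrees 0…10.
Multiplying by (1 + y + y² + y³ + y⁴ + y⁵) gives running coefficients 1,1,1,2,2,3,2,2,2,1,1 for degrees 0…10.
Multiplying by (1 + 3y)⁴ gives running coefficients 1,13,67,176,269,324,443,566,620,592,499 for degrees 0…10.
Finally multiplying by (3 - y² + y³ - 2y⁴), the product of all factors after the first has coefficients 3,39,200,516,751,837,1102,1291,1203,1005,557 for degrees 0…10.
[y¹⁰] = 1·557 + 1·1005 + 1·1203 + 1·1291 + 1·1102 = 5158.

5158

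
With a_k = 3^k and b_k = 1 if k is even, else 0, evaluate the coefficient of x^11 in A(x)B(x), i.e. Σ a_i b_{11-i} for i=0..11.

199290

The convolution is the t^11 coefficient of A(t)B(t).
Σ = 1·0 + 3·1 + 9·0 + 27·1 + 81·0 + 243·1 + 729·0 + 2187·1 + 6561·0 + 19683·1 + 59049·0 + 177147·1 = 199290.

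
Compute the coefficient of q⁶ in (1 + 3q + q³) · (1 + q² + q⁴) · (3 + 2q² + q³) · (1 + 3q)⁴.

(1 + 3q + q³) has coefficients 1,3,0,1 for degrees 0…3.
(1 + q² + q⁴) has coefficients 1,0,1,0,1,0,0 for degrees 0…6.
Multiplying by (3 + 2q² + q³) gives running coefficients 3,0,5,1,5,1,2 for degrees 0…6.
Finally multiplying by (1 + 3q)⁴, the product of all factors after the first has coefficients 3,36,167,385,530,655,797 for degrees 0…6.
[q⁶] = 1·797 + 3·655 + 1·385 = 3147.

3147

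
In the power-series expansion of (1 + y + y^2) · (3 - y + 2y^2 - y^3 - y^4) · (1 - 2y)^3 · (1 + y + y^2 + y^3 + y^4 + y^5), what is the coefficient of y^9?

(1 + y + y^2) has coefficients 1,1,1 for degrees 0…2.
(3 - y + 2y^2 - y^3 - y^4) has coefficients 3,-1,2,-1,-1,0,0,0,0,0 for degrees 0…9.
Multiplying by (1 - 2y)^3 gives running coefficients 3,-19,44,-49,37,-22,-4,8,0,0 for degrees 0…9.
Finally multiplying by (1 + y + y^2 + y^3 + y^4 + y^5), the product of all factors after the first has coefficients 3,-16,28,-21,16,-6,-13,14,-30,19 for degrees 0…9.
[y^9] = 1·19 + 1·(-30) + 1·14 = 3.

3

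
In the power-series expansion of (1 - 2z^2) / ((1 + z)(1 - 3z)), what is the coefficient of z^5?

The denominator gives the recurrence a_n = 2a_(n−1) + 3a_(n−2) for n ≥ 3; the numerator fixes a_0 = 1, a_1 = 2, a_2 = 5.
Iterating: 1, 2, 5, 16, 47, 142, so a_5 = 142.

142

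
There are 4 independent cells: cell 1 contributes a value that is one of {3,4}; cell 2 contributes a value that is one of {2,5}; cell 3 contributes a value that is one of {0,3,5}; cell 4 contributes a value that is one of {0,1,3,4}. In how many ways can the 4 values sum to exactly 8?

3

The generating function for the choices is (q^3 + q^4)·(q^2 + q^5)·(1 + q^3 + q^5)·(1 + q + q^3 + q^4); the count is [q^8].
(q^3 + q^4) has coefficients 0,0,0,1,1 for degrees 0…4.
(q^2 + q^5) has coefficients 0,0,1,0,0,1,0,0,0 for degrees 0…8.
Multiplying by (1 + q^3 + q^5) gives running coefficients 0,0,1,0,0,2,0,1,1 for degrees 0…8.
Finally multiplying by (1 + q + q^3 + q^4), the product of all factors after the first has coefficients 0,0,1,1,0,3,3,1,4 for degrees 0…8.
[q^8] = 1·3 + 1·0 = 3.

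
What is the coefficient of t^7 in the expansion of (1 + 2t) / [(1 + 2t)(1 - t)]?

1

Partial fractions give a closed form: a_n = (1)·1^n.
At n = 7: a_7 = 1.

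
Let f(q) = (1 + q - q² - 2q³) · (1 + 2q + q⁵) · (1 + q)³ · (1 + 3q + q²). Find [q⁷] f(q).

(1 + q - q² - 2q³) has coefficients 1,1,-1,-2 for degrees 0…3.
(1 + 2q + q⁵) has coefficients 1,2,0,0,0,1,0,0 for degrees 0…7.
Multiplying by (1 + q)³ gives running coefficients 1,5,9,7,2,1,3,3 for degrees 0…7.
Finally multiplying by (1 + 3q + q²), the product of all factors after the first has coefficients 1,8,25,39,32,14,8,13 for degrees 0…7.
[q⁷] = 1·13 + 1·8 − 1·14 − 2·32 = -57.

-57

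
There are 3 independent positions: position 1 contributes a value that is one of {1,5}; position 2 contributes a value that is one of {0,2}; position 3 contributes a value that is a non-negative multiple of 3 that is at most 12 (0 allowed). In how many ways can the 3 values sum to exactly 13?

2

The generating function for the choices is (y + y^5)·(1 + y^2)·(1 + y^3 + y^6 + y^9 + y^12); the count is [y^13].
(y + y^5) has coefficients 0,1,0,0,0,1 for degrees 0…5.
(1 + y^2) has coefficients 1,0,1,0,0,0,0,0,0,0,0,0,0,0 for degrees 0…13.
Finally multiplying by (1 + y^3 + y^6 + y^9 + y^12), the product of all factors after the first has coefficients 1,0,1,1,0,1,1,0,1,1,0,1,1,0 for degrees 0…13.
[y^13] = 1·1 + 1·1 = 2.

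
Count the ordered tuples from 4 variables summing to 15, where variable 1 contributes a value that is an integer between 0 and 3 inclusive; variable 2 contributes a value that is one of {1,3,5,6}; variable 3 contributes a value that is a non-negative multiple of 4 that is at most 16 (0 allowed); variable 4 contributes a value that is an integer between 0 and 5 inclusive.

24

The generating function for the choices is (1 + q + q² + q³)·(q + q³ + q⁵ + q⁶)·(1 + q⁴ + q⁸ + q¹² + q¹⁶)·(1 + q + q² + q³ + q⁴ + q⁵); the count is [q¹⁵].
(1 + q + q² + q³) has coefficients 1,1,1,1 for degrees 0…3.
(q + q³ + q⁵ + q⁶) has coefficients 0,1,0,1,0,1,1,0,0,0,0,0,0,0,0,0 for degrees 0…15.
Multiplying by (1 + q⁴ + q⁸ + q¹² + q¹⁶) gives running coefficients 0,1,0,1,0,2,1,1,0,2,1,1,0,2,1,1 for degrees 0…15.
Finally multiplying by (1 + q + q² + q³ + q⁴ + q⁵), the product of all factors after the first has coefficients 0,1,1,2,2,4,5,5,5,6,7,6,5,6,7,6 for degrees 0…15.
[q¹⁵] = 1·6 + 1·7 + 1·6 + 1·5 = 24.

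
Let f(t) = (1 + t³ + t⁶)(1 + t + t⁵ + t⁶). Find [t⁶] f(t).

(1 + t³ + t⁶) has coefficients 1,0,0,1,0,0,1 for degrees 0…6.
(1 + t + t⁵ + t⁶) has coefficients 1,1,0,0,0,1,1 for degrees 0…6.
[t⁶] = 1·1 + 1·0 + 1·1 = 2.

2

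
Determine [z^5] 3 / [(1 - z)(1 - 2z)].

189

Partial fractions give a closed form: a_n = (-3)·1^n + (6)·2^n.
At n = 5: a_5 = 189.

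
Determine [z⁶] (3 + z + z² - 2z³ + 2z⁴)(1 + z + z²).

2

(3 + z + z² - 2z³ + 2z⁴) has coefficients 3,1,1,-2,2 for degrees 0…4.
(1 + z + z²) has coefficients 1,1,1,0,0,0,0 for degrees 0…6.
[z⁶] = 3·0 + 1·0 + 1·0 − 2·0 + 2·1 = 2.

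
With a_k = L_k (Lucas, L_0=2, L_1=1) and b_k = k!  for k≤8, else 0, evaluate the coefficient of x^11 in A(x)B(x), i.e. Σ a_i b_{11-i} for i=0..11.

Write out a_i and b_{11-i} for i = 0,…,11 and sum the products.
Σ = 2·0 + 1·0 + 3·0 + 4·40320 + 7·5040 + 11·720 + 18·120 + 29·24 + 47·6 + 76·2 + 123·1 + 199·1 = 208092.

208092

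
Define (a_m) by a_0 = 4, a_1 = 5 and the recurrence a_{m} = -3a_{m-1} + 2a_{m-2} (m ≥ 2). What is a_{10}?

The ordinary generating function has denominator 1 + 3q - 2q^2.
Iterating the recurrence: a_0,…,a_{10} = 4, 5, -7, 31, -107, 383, -1363, 4855, -17291, 61583, -219331.

-219331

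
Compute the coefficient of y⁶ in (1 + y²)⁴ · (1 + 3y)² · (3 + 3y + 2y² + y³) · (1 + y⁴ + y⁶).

(1 + y²)⁴ has coefficients 1,0,4,0,6,0,4 for degrees 0…6.
(1 + 3y)² has coefficients 1,6,9,0,0,0,0 for degrees 0…6.
Multiplying by (3 + 3y + 2y² + y³) gives running coefficients 3,21,47,40,24,9,0 for degrees 0…6.
Finally multiplying by (1 + y⁴ + y⁶), the product of all factors after the first has coefficients 3,21,47,40,27,30,50 for degrees 0…6.
[y⁶] = 1·50 + 4·27 + 6·47 + 4·3 = 452.

452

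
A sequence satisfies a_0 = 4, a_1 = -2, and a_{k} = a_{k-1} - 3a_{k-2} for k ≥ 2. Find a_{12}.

The ordinary generating function has denominator 1 - z + 3z^2.
Iterating the recurrence: a_0,…,a_{12} = 4, -2, -14, -8, 34, 58, -44, -218, -86, 568, 826, -878, -3356.

-3356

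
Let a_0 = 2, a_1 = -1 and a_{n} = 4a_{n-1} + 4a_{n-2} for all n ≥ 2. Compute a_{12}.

18644992

The ordinary generating function has denominator 1 - 4q - 4q^2.
Iterating the recurrence: a_0,…,a_{12} = 2, -1, 4, 12, 64, 304, 1472, 7104, 34304, 165632, 799744, 3861504, 18644992.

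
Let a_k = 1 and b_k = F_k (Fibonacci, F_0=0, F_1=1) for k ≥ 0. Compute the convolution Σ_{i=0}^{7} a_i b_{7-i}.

33

Write out a_i and b_{7-i} for i = 0,…,7 and sum the products.
Σ = 1·13 + 1·8 + 1·5 + 1·3 + 1·2 + 1·1 + 1·1 + 1·0 = 33.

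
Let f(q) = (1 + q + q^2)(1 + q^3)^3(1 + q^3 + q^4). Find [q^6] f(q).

7

(1 + q + q^2) has coefficients 1,1,1 for degrees 0…2.
(1 + q^3)^3 has coefficients 1,0,0,3,0,0,3 for degrees 0…6.
Finally multiplying by (1 + q^3 + q^4), the product of all factors after the first has coefficients 1,0,0,4,1,0,6 for degrees 0…6.
[q^6] = 1·6 + 1·0 + 1·1 = 7.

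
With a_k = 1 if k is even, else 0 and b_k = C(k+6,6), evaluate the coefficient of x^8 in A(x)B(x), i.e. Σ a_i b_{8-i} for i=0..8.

Write out a_i and b_{8-i} for i = 0,…,8 and sum the products.
Σ = 1·3003 + 0·1716 + 1·924 + 0·462 + 1·210 + 0·84 + 1·28 + 0·7 + 1·1 = 4166.

4166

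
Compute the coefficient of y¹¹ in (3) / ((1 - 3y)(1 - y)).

Partial fractions give a closed form: a_n = (9/2)·3^n + (-3/2)·1^n.
At n = 11: a_11 = 797160.

797160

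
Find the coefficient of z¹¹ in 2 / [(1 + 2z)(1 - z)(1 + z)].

-5460

Partial fractions give a closed form: a_n = (8/3)·(-2)^n + (1/3)·1^n + (-1)·(-1)^n.
At n = 11: a_11 = -5460.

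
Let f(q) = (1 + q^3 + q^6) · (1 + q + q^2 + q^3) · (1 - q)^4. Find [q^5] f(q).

(1 + q^3 + q^6) has coefficients 1,0,0,1,0,0 for degrees 0…5.
(1 + q + q^2 + q^3) has coefficients 1,1,1,1,0,0 for degrees 0…5.
Finally multiplying by (1 - q)^4, the product of all factors after the first has coefficients 1,-3,3,-1,-1,3 for degrees 0…5.
[q^5] = 1·3 + 1·3 = 6.

6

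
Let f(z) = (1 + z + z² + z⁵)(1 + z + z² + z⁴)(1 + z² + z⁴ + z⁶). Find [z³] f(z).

(1 + z + z² + z⁵) has coefficients 1,1,1,0 for degrees 0…3.
(1 + z + z² + z⁴) has coefficients 1,1,1,0 for degrees 0…3.
Finally multiplying by (1 + z² + z⁴ + z⁶), the product of all factors after the first has coefficients 1,1,2,1 for degrees 0…3.
[z³] = 1·1 + 1·2 + 1·1 = 4.

4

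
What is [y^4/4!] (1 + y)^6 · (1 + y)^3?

The EGF product rule gives c_4 = Σ_{k_1+k_2=4} C(4; k_1,k_2) · ∏ g_i(k_i), where (1+y)^6 gives the falling factorial (6)_k; (1+y)^3 gives the falling factorial (3)_k.
g_1(k) for k = 0…4: 1, 6, 30, 120, 360.
g_2(k) for k = 0…4: 1, 3, 6, 6, 0.
c_4 = Σ_k C(4,k)·g_1(k)·g_2(4−k) = 4·6·6 + 6·30·6 + 4·120·3 + 1·360·1 = 144 + 1080 + 1440 + 360 = 3024.

3024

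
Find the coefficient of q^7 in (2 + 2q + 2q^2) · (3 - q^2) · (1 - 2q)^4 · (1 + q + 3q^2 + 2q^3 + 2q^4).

-216

(2 + 2q + 2q^2) has coefficients 2,2,2 for degrees 0…2.
(3 - q^2) has coefficients 3,0,-1,0,0,0,0,0 for degrees 0…7.
Multiplying by (1 - 2q)^4 gives running coefficients 3,-24,71,-88,24,32,-16,0 for degrees 0…7.
Finally multiplying by (1 + q + 3q^2 + 2q^3 + 2q^4), the product of all factors after the first has coefficients 3,-21,56,-83,107,-114,54,-48 for degrees 0…7.
[q^7] = 2·(-48) + 2·54 + 2·(-114) = -216.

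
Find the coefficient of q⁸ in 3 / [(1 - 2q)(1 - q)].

Partial fractions give a closed form: a_n = (6)·2^n + (-3)·1^n.
At n = 8: a_8 = 1533.

1533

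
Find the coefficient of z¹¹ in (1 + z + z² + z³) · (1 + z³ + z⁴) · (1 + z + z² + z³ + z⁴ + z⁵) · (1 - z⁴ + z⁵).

3

(1 + z + z² + z³) has coefficients 1,1,1,1 for degrees 0…3.
(1 + z³ + z⁴) has coefficients 1,0,0,1,1,0,0,0,0,0,0,0 for degrees 0…11.
Multiplying by (1 + z + z² + z³ + z⁴ + z⁵) gives running coefficients 1,1,1,2,3,3,2,2,2,1,0,0 for degrees 0…11.
Finally multiplying by (1 - z⁴ + z⁵), the product of all factors after the first has coefficients 1,1,1,2,2,3,2,1,1,1,1,0 for degrees 0…11.
[z¹¹] = 1·0 + 1·1 + 1·1 + 1·1 = 3.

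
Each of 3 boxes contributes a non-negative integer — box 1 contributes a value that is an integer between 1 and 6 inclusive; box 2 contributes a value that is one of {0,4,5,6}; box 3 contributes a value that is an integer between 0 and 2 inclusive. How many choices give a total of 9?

9

The generating function for the choices is (z + z^2 + z^3 + z^4 + z^5 + z^6)·(1 + z^4 + z^5 + z^6)·(1 + z + z^2); the count is [z^9].
(z + z^2 + z^3 + z^4 + z^5 + z^6) has coefficients 0,1,1,1,1,1,1 for degrees 0…6.
(1 + z^4 + z^5 + z^6) has coefficients 1,0,0,0,1,1,1,0,0,0 for degrees 0…9.
Finally multiplying by (1 + z + z^2), the product of all factors after the first has coefficients 1,1,1,0,1,2,3,2,1,0 for degrees 0…9.
[z^9] = 1·1 + 1·2 + 1·3 + 1·2 + 1·1 + 1·0 = 9.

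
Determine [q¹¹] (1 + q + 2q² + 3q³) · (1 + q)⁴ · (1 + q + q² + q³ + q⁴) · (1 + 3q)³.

3315

(1 + q + 2q² + 3q³) has coefficients 1,1,2,3 for degrees 0…3.
(1 + q)⁴ has coefficients 1,4,6,4,1,0,0,0,0,0,0,0 for degrees 0…11.
Multiplying by (1 + q + q² + q³ + q⁴) gives running coefficients 1,5,11,15,16,15,11,5,1,0,0,0 for degrees 0…11.
Finally multiplying by (1 + 3q)³, the product of all factors after the first has coefficients 1,14,83,276,583,861,983,941,748,441,162,27 for degrees 0…11.
[q¹¹] = 1·27 + 1·162 + 2·441 + 3·748 = 3315.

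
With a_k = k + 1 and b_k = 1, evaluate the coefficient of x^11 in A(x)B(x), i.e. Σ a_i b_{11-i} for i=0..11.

The convolution is the x^11 coefficient of A(x)B(x).
Σ = 1·1 + 2·1 + 3·1 + 4·1 + 5·1 + 6·1 + 7·1 + 8·1 + 9·1 + 10·1 + 11·1 + 12·1 = 78.

78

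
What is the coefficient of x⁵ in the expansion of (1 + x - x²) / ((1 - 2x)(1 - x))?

The denominator gives the recurrence a_n = 3a_(n−1) − 2a_(n−2) for n ≥ 3; the numerator fixes a_0 = 1, a_1 = 4, a_2 = 9.
Iterating: 1, 4, 9, 19, 39, 79, so a_5 = 79.

79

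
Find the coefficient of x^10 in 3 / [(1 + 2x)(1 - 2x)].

Partial fractions give a closed form: a_n = (3/2)·(-2)^n + (3/2)·2^n.
At n = 10: a_10 = 3072.

3072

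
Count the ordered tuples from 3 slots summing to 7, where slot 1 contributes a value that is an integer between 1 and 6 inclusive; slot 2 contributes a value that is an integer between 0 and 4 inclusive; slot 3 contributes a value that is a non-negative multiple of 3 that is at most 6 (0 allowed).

The generating function for the choices is (q + q² + q³ + q⁴ + q⁵ + q⁶)·(1 + q + q² + q³ + q⁴)·(1 + q³ + q⁶); the count is [q⁷].
(q + q² + q³ + q⁴ + q⁵ + q⁶) has coefficients 0,1,1,1,1,1,1 for degrees 0…6.
(1 + q + q² + q³ + q⁴) has coefficients 1,1,1,1,1,0,0,0 for degrees 0…7.
Finally multiplying by (1 + q³ + q⁶), the product of all factors after the first has coefficients 1,1,1,2,2,1,2,2 for degrees 0…7.
[q⁷] = 1·2 + 1·1 + 1·2 + 1·2 + 1·1 + 1·1 = 9.

9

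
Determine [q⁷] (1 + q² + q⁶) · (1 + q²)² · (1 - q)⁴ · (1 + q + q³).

(1 + q² + q⁶) has coefficients 1,0,1,0,0,0,1 for degrees 0…6.
(1 + q²)² has coefficients 1,0,2,0,1,0,0,0 for degrees 0…7.
Multiplying by (1 - q)⁴ gives running coefficients 1,-4,8,-12,14,-12,8,-4 for degrees 0…7.
Finally multiplying by (1 + q + q³), the product of all factors after the first has coefficients 1,-3,4,-3,-2,10,-16,18 for degrees 0…7.
[q⁷] = 1·18 + 1·10 + 1·(-3) = 25.

25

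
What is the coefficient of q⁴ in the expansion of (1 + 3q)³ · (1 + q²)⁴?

114

(1 + 3q)³ has coefficients 1,9,27,27 for degrees 0…3.
(1 + q²)⁴ has coefficients 1,0,4,0,6 for degrees 0…4.
[q⁴] = 1·6 + 9·0 + 27·4 + 27·0 = 114.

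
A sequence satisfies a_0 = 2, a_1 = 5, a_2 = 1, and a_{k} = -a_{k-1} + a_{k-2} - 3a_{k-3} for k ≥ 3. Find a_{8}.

-90

The ordinary generating function has denominator 1 + t - t^2 + 3t^3.
Iterating the recurrence: a_0,…,a_{8} = 2, 5, 1, -2, -12, 7, -13, 56, -90.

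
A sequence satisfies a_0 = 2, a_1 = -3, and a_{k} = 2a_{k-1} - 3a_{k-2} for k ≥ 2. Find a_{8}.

The ordinary generating function has denominator 1 - 2z + 3z^2.
Iterating the recurrence: a_0,…,a_{8} = 2, -3, -12, -15, 6, 57, 96, 21, -246.

-246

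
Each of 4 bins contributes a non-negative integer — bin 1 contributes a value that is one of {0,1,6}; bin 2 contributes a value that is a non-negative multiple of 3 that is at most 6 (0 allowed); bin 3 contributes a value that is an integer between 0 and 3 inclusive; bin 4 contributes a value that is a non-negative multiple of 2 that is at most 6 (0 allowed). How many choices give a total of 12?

11

The generating function for the choices is (1 + y + y⁶)·(1 + y³ + y⁶)·(1 + y + y² + y³)·(1 + y² + y⁴ + y⁶); the count is [y¹²].
(1 + y + y⁶) has coefficients 1,1,0,0,0,0,1 for degrees 0…6.
(1 + y³ + y⁶) has coefficients 1,0,0,1,0,0,1,0,0,0,0,0,0 for degrees 0…12.
Multiplying by (1 + y + y² + y³) gives running coefficients 1,1,1,2,1,1,2,1,1,1,0,0,0 for degrees 0…12.
Finally multiplying by (1 + y² + y⁴ + y⁶), the product of all factors after the first has coefficients 1,1,2,3,3,4,5,5,5,5,4,3,3 for degrees 0…12.
[y¹²] = 1·3 + 1·3 + 1·5 = 11.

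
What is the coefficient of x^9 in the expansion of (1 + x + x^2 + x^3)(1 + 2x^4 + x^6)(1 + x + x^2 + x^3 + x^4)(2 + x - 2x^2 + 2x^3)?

(1 + x + x^2 + x^3) has coefficients 1,1,1,1 for degrees 0…3.
(1 + 2x^4 + x^6) has coefficients 1,0,0,0,2,0,1,0,0,0 for degrees 0…9.
Multiplying by (1 + x + x^2 + x^3 + x^4) gives running coefficients 1,1,1,1,3,2,3,3,3,1 for degrees 0…9.
Finally multiplying by (2 + x - 2x^2 + 2x^3), the product of all factors after the first has coefficients 2,3,1,3,7,7,4,11,7,5 for degrees 0…9.
[x^9] = 1·5 + 1·7 + 1·11 + 1·4 = 27.

27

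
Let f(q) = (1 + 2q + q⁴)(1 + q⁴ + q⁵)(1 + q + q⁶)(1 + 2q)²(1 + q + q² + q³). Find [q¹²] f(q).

86

(1 + 2q + q⁴) has coefficients 1,2,0,0,1 for degrees 0…4.
(1 + q⁴ + q⁵) has coefficients 1,0,0,0,1,1,0,0,0,0,0,0,0 for degrees 0…12.
Multiplying by (1 + q + q⁶) gives running coefficients 1,1,0,0,1,2,2,0,0,0,1,1,0 for degrees 0…12.
Multiplying by (1 + 2q)² gives running coefficients 1,5,8,4,1,6,14,16,8,0,1,5,8 for degrees 0…12.
Finally multiplying by (1 + q + q² + q³), the product of all factors after the first has coefficients 1,6,14,18,18,19,25,37,44,38,25,14,14 for degrees 0…12.
[q¹²] = 1·14 + 2·14 + 1·44 = 86.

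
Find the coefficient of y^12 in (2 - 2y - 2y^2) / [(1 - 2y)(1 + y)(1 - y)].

Partial fractions give a closed form: a_n = (2/3)·2^n + (1/3)·(-1)^n + (1)·1^n.
At n = 12: a_12 = 2732.

2732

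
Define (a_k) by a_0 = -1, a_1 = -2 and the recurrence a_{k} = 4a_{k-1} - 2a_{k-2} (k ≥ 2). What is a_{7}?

-2704

The ordinary generating function has denominator 1 - 4y + 2y^2.
Iterating the recurrence: a_0,…,a_{7} = -1, -2, -6, -20, -68, -232, -792, -2704.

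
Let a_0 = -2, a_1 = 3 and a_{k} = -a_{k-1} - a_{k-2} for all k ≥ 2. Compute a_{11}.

The ordinary generating function has denominator 1 + x + x^2.
Iterating the recurrence: a_0,…,a_{11} = -2, 3, -1, -2, 3, -1, -2, 3, -1, -2, 3, -1.

-1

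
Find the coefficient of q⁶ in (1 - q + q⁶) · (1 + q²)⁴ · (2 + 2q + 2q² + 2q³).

2

(1 - q + q⁶) has coefficients 1,-1,0,0,0,0,1 for degrees 0…6.
(1 + q²)⁴ has coefficients 1,0,4,0,6,0,4 for degrees 0…6.
Finally multiplying by (2 + 2q + 2q² + 2q³), the product of all factors after the first has coefficients 2,2,10,10,20,20,20 for degrees 0…6.
[q⁶] = 1·20 − 1·20 + 1·2 = 2.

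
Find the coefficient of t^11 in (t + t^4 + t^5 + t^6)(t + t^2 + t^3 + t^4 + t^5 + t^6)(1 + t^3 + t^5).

8

(t + t^4 + t^5 + t^6) has coefficients 0,1,0,0,1,1,1 for degrees 0…6.
(t + t^2 + t^3 + t^4 + t^5 + t^6) has coefficients 0,1,1,1,1,1,1,0,0,0,0,0 for degrees 0…11.
Finally multiplying by (1 + t^3 + t^5), the product of all factors after the first has coefficients 0,1,1,1,2,2,3,2,2,2,1,1 for degrees 0…11.
[t^11] = 1·1 + 1·2 + 1·3 + 1·2 = 8.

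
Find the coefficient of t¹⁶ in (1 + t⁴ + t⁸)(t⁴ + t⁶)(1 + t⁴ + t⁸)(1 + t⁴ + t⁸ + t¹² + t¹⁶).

(1 + t⁴ + t⁸) has coefficients 1,0,0,0,1,0,0,0,1 for degrees 0…8.
(t⁴ + t⁶) has coefficients 0,0,0,0,1,0,1,0,0,0,0,0,0,0,0,0,0 for degrees 0…16.
Multiplying by (1 + t⁴ + t⁸) gives running coefficients 0,0,0,0,1,0,1,0,1,0,1,0,1,0,1,0,0 for degrees 0…16.
Finally multiplying by (1 + t⁴ + t⁸ + t¹² + t¹⁶), the product of all factors after the first has coefficients 0,0,0,0,1,0,1,0,2,0,2,0,3,0,3,0,3 for degrees 0…16.
[t¹⁶] = 1·3 + 1·3 + 1·2 = 8.

8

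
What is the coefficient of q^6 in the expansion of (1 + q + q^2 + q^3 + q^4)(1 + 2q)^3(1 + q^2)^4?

246

(1 + q + q^2 + q^3 + q^4) has coefficients 1,1,1,1,1 for degrees 0…4.
(1 + 2q)^3 has coefficients 1,6,12,8,0,0,0 for degrees 0…6.
Finally multiplying by (1 + q^2)^4, the product of all factors after the first has coefficients 1,6,16,32,54,68,76 for degrees 0…6.
[q^6] = 1·76 + 1·68 + 1·54 + 1·32 + 1·16 = 246.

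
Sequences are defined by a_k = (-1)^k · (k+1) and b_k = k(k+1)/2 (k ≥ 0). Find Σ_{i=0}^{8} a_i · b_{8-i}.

This is [x^8] in the product of the two ordinary generating functions.
Σ = 1·36 − 2·28 + 3·21 − 4·15 + 5·10 − 6·6 + 7·3 − 8·1 + 9·0 = 10.

10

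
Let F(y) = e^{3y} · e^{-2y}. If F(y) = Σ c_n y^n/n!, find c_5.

1

The EGF product rule gives c_5 = Σ_{k_1+k_2=5} C(5; k_1,k_2) · ∏ g_i(k_i), where e^{3y} gives (3)^k; e^{-2y} gives (-2)^k.
g_1(k) for k = 0…5: 1, 3, 9, 27, 81, 243.
g_2(k) for k = 0…5: 1, -2, 4, -8, 16, -32.
c_5 = Σ_k C(5,k)·g_1(k)·g_2(5−k) = 1·1·(-32) + 5·3·16 + 10·9·(-8) + 10·27·4 + 5·81·(-2) + 1·243·1 = −32 + 240 − 720 + 1080 − 810 + 243 = 1.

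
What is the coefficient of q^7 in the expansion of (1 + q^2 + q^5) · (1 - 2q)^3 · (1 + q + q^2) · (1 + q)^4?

-22

(1 + q^2 + q^5) has coefficients 1,0,1,0,0,1 for degrees 0…5.
(1 - 2q)^3 has coefficients 1,-6,12,-8,0,0,0,0 for degrees 0…7.
Multiplying by (1 + q + q^2) gives running coefficients 1,-5,7,-2,4,-8,0,0 for degrees 0…7.
Finally multiplying by (1 + q)^4, the product of all factors after the first has coefficients 1,-1,-7,0,19,19,-9,-34 for degrees 0…7.
[q^7] = 1·(-34) + 1·19 + 1·(-7) = -22.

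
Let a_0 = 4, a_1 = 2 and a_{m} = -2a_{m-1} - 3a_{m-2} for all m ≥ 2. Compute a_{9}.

The ordinary generating function has denominator 1 + 2y + 3y^2.
Iterating the recurrence: a_0,…,a_{9} = 4, 2, -16, 26, -4, -70, 152, -94, -268, 818.

818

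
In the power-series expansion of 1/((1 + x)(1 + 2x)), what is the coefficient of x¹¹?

-4095

Partial fractions give a closed form: a_n = (-1)·(-1)^n + (2)·(-2)^n.
At n = 11: a_11 = -4095.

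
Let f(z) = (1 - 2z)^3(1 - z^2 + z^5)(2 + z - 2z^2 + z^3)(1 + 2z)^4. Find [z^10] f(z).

(1 - 2z)^3 has coefficients 1,-6,12,-8 for degrees 0…3.
(1 - z^2 + z^5) has coefficients 1,0,-1,0,0,1,0,0,0,0,0 for degrees 0…10.
Multiplying by (2 + z - 2z^2 + z^3) gives running coefficients 2,1,-4,0,2,1,1,-2,1,0,0 for degrees 0…10.
Finally multiplying by (1 + 2z)^4, the product of all factors after the first has coefficients 2,17,52,56,-30,-95,-7,94,73,8,-24 for degrees 0…10.
[z^10] = 1·(-24) − 6·8 + 12·73 − 8·94 = 52.

52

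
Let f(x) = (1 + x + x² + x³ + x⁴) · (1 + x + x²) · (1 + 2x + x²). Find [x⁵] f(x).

11

(1 + x + x² + x³ + x⁴) has coefficients 1,1,1,1,1 for degrees 0…4.
(1 + x + x²) has coefficients 1,1,1,0,0,0 for degrees 0…5.
Finally multiplying by (1 + 2x + x²), the product of all factors after the first has coefficients 1,3,4,3,1,0 for degrees 0…5.
[x⁵] = 1·0 + 1·1 + 1·3 + 1·4 + 1·3 = 11.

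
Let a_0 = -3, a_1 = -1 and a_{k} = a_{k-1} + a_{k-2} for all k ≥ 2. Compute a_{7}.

-37

The ordinary generating function has denominator 1 - x - x^2.
Iterating the recurrence: a_0,…,a_{7} = -3, -1, -4, -5, -9, -14, -23, -37.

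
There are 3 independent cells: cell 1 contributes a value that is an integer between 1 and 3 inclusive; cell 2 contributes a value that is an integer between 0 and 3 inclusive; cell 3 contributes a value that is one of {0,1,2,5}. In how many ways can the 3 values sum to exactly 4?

The generating function for the choices is (q + q² + q³)·(1 + q + q² + q³)·(1 + q + q² + q⁵); the count is [q⁴].
(q + q² + q³) has coefficients 0,1,1,1 for degrees 0…3.
(1 + q + q² + q³) has coefficients 1,1,1,1,0 for degrees 0…4.
Finally multiplying by (1 + q + q² + q⁵), the product of all factors after the first has coefficients 1,2,3,3,2 for degrees 0…4.
[q⁴] = 1·3 + 1·3 + 1·2 = 8.

8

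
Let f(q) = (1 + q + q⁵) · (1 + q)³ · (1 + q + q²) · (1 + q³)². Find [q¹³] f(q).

(1 + q + q⁵) has coefficients 1,1,0,0,0,1 for degrees 0…5.
(1 + q)³ has coefficients 1,3,3,1,0,0,0,0,0,0,0,0,0,0 for degrees 0…13.
Multiplying by (1 + q + q²) gives running coefficients 1,4,7,7,4,1,0,0,0,0,0,0,0,0 for degrees 0…13.
Finally multiplying by (1 + q³)², the product of all factors after the first has coefficients 1,4,7,9,12,15,15,12,9,7,4,1,0,0 for degrees 0…13.
[q¹³] = 1·0 + 1·0 + 1·9 = 9.

9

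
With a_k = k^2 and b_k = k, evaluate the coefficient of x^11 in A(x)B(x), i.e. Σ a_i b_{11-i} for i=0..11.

Write out a_i and b_{11-i} for i = 0,…,11 and sum the products.
Σ = 0·11 + 1·10 + 4·9 + 9·8 + 16·7 + 25·6 + 36·5 + 49·4 + 64·3 + 81·2 + 100·1 + 121·0 = 1210.

1210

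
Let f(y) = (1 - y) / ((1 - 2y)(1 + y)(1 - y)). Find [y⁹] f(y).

Partial fractions give a closed form: a_n = (2/3)·2^n + (1/3)·(-1)^n.
At n = 9: a_9 = 341.

341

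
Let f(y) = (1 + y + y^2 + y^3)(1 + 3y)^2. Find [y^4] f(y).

15

(1 + y + y^2 + y^3) has coefficients 1,1,1,1 for degrees 0…3.
(1 + 3y)^2 has coefficients 1,6,9,0,0 for degrees 0…4.
[y^4] = 1·0 + 1·0 + 1·9 + 1·6 = 15.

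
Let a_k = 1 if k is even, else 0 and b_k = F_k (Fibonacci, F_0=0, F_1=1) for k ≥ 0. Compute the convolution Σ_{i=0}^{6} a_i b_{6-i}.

12

Write out a_i and b_{6-i} for i = 0,…,6 and sum the products.
Σ = 1·8 + 0·5 + 1·3 + 0·2 + 1·1 + 0·1 + 1·0 = 12.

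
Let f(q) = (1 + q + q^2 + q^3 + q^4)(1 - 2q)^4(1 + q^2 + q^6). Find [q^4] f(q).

(1 + q + q^2 + q^3 + q^4) has coefficients 1,1,1,1,1 for degrees 0…4.
(1 - 2q)^4 has coefficients 1,-8,24,-32,16 for degrees 0…4.
Finally multiplying by (1 + q^2 + q^6), the product of all factors after the first has coefficients 1,-8,25,-40,40 for degrees 0…4.
[q^4] = 1·40 + 1·(-40) + 1·25 + 1·(-8) + 1·1 = 18.

18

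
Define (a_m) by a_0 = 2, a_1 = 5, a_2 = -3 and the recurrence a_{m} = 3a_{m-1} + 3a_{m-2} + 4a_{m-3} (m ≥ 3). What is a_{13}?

12782645

The ordinary generating function has denominator 1 - 3z - 3z^2 - 4z^3.
Iterating the recurrence: a_0,…,a_{13} = 2, 5, -3, 14, 53, 189, 782, 3125, 12477, 49934, 199733, 798909, 3195662, 12782645.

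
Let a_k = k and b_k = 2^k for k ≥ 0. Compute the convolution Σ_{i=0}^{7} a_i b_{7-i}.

The convolution is the t^7 coefficient of A(t)B(t).
Σ = 0·128 + 1·64 + 2·32 + 3·16 + 4·8 + 5·4 + 6·2 + 7·1 = 247.

247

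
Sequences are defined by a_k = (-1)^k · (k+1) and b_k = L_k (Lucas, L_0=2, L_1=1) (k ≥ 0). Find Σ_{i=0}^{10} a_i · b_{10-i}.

76

Write out a_i and b_{10-i} for i = 0,…,10 and sum the products.
Σ = 1·123 − 2·76 + 3·47 − 4·29 + 5·18 − 6·11 + 7·7 − 8·4 + 9·3 − 10·1 + 11·2 = 76.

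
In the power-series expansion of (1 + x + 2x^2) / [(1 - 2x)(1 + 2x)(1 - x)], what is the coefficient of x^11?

Partial fractions give a closed form: a_n = (2)·2^n + (1/3)·(-2)^n + (-4/3)·1^n.
At n = 11: a_11 = 3412.

3412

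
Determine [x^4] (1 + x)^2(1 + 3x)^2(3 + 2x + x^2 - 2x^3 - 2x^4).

(1 + x)^2 has coefficients 1,2,1 for degrees 0…2.
(1 + 3x)^2 has coefficients 1,6,9,0,0 for degrees 0…4.
Finally multiplying by (3 + 2x + x^2 - 2x^3 - 2x^4), the product of all factors after the first has coefficients 3,20,40,22,-5 for degrees 0…4.
[x^4] = 1·(-5) + 2·22 + 1·40 = 79.

79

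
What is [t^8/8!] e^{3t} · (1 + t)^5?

The EGF product rule gives c_8 = Σ_{k_1+k_2=8} C(8; k_1,k_2) · ∏ g_i(k_i), where e^{3t} gives (3)^k; (1+t)^5 gives the falling factorial (5)_k.
g_1(k) for k = 0…8: 1, 3, 9, 27, 81, 243, 729, 2187, 6561.
g_2(k) for k = 0…8: 1, 5, 20, 60, 120, 120, 0, 0, 0.
c_8 = Σ_k C(8,k)·g_1(k)·g_2(8−k) = 56·27·120 + 70·81·120 + 56·243·60 + 28·729·20 + 8·2187·5 + 1·6561·1 = 181440 + 680400 + 816480 + 408240 + 87480 + 6561 = 2180601.

2180601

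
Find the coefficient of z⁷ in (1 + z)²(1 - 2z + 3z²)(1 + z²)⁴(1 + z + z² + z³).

(1 + z)² has coefficients 1,2,1 for degrees 0…2.
(1 - 2z + 3z²) has coefficients 1,-2,3,0,0,0,0,0 for degrees 0…7.
Multiplying by (1 + z²)⁴ gives running coefficients 1,-2,7,-8,18,-12,22,-8 for degrees 0…7.
Finally multiplying by (1 + z + z² + z³), the product of all factors after the first has coefficients 1,-1,6,-2,15,5,20,20 for degrees 0…7.
[z⁷] = 1·20 + 2·20 + 1·5 = 65.

65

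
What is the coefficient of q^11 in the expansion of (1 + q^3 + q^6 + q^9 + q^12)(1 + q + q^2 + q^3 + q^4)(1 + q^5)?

(1 + q^3 + q^6 + q^9 + q^12) has coefficients 1,0,0,1,0,0,1,0,0,1,0,0 for degrees 0…11.
(1 + q + q^2 + q^3 + q^4) has coefficients 1,1,1,1,1,0,0,0,0,0,0,0 for degrees 0…11.
Finally multiplying by (1 + q^5), the product of all factors after the first has coefficients 1,1,1,1,1,1,1,1,1,1,0,0 for degrees 0…11.
[q^11] = 1·0 + 1·1 + 1·1 + 1·1 = 3.

3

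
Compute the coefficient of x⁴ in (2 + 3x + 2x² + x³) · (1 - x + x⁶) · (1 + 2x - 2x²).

-1

(2 + 3x + 2x² + x³) has coefficients 2,3,2,1 for degrees 0…3.
(1 - x + x⁶) has coefficients 1,-1,0,0,0 for degrees 0…4.
Finally multiplying by (1 + 2x - 2x²), the product of all factors after the first has coefficients 1,1,-4,2,0 for degrees 0…4.
[x⁴] = 2·0 + 3·2 + 2·(-4) + 1·1 = -1.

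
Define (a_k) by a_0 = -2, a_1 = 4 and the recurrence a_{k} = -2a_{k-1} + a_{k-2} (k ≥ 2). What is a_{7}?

816

The ordinary generating function has denominator 1 + 2q - q^2.
Iterating the recurrence: a_0,…,a_{7} = -2, 4, -10, 24, -58, 140, -338, 816.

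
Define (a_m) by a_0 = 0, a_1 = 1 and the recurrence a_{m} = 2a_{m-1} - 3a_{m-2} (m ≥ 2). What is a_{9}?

The ordinary generating function has denominator 1 - 2y + 3y^2.
Iterating the recurrence: a_0,…,a_{9} = 0, 1, 2, 1, -4, -11, -10, 13, 56, 73.

73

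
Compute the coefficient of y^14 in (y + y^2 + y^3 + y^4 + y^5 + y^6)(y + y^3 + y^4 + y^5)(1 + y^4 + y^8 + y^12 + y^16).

7

(y + y^2 + y^3 + y^4 + y^5 + y^6) has coefficients 0,1,1,1,1,1,1 for degrees 0…6.
(y + y^3 + y^4 + y^5) has coefficients 0,1,0,1,1,1,0,0,0,0,0,0,0,0,0 for degrees 0…14.
Finally multiplying by (1 + y^4 + y^8 + y^12 + y^16), the product of all factors after the first has coefficients 0,1,0,1,1,2,0,1,1,2,0,1,1,2,0 for degrees 0…14.
[y^14] = 1·2 + 1·1 + 1·1 + 1·0 + 1·2 + 1·1 = 7.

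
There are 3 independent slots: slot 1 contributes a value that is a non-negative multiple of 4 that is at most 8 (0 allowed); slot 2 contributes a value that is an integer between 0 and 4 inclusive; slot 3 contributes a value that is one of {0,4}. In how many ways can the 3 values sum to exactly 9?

2

The generating function for the choices is (1 + x⁴ + x⁸)·(1 + x + x² + x³ + x⁴)·(1 + x⁴); the count is [x⁹].
(1 + x⁴ + x⁸) has coefficients 1,0,0,0,1,0,0,0,1 for degrees 0…8.
(1 + x + x² + x³ + x⁴) has coefficients 1,1,1,1,1,0,0,0,0,0 for degrees 0…9.
Finally multiplying by (1 + x⁴), the product of all factors after the first has coefficients 1,1,1,1,2,1,1,1,1,0 for degrees 0…9.
[x⁹] = 1·0 + 1·1 + 1·1 = 2.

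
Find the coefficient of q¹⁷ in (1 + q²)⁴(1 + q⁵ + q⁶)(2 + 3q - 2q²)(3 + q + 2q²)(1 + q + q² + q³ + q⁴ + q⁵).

146

(1 + q²)⁴ has coefficients 1,0,4,0,6,0,4,0,1 for degrees 0…8.
(1 + q⁵ + q⁶) has coefficients 1,0,0,0,0,1,1,0,0,0,0,0,0,0,0,0,0,0 for degrees 0…17.
Multiplying by (2 + 3q - 2q²) gives running coefficients 2,3,-2,0,0,2,5,1,-2,0,0,0,0,0,0,0,0,0 for degrees 0…17.
Multiplying by (3 + q + 2q²) gives running coefficients 6,11,1,4,-4,6,17,12,5,0,-4,0,0,0,0,0,0,0 for degrees 0…17.
Finally multiplying by (1 + q + q² + q³ + q⁴ + q⁵), the product of all factors after the first has coefficients 6,17,18,22,18,24,35,36,40,36,36,30,13,1,-4,-4,0,0 for degrees 0…17.
[q¹⁷] = 1·0 + 4·(-4) + 6·1 + 4·30 + 1·36 = 146.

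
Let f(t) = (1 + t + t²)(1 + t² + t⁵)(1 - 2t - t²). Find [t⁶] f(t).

(1 + t + t²) has coefficients 1,1,1 for degrees 0…2.
(1 + t² + t⁵) has coefficients 1,0,1,0,0,1,0 for degrees 0…6.
Finally multiplying by (1 - 2t - t²), the product of all factors after the first has coefficients 1,-2,0,-2,-1,1,-2 for degrees 0…6.
[t⁶] = 1·(-2) + 1·1 + 1·(-1) = -2.

-2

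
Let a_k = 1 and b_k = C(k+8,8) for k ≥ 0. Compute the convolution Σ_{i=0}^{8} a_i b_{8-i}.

The convolution is the t^8 coefficient of A(t)B(t).
Σ = 1·12870 + 1·6435 + 1·3003 + 1·1287 + 1·495 + 1·165 + 1·45 + 1·9 + 1·1 = 24310.

24310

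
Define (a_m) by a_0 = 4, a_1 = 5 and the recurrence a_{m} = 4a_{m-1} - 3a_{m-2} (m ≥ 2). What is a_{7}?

1097

The ordinary generating function has denominator 1 - 4q + 3q^2.
Iterating the recurrence: a_0,…,a_{7} = 4, 5, 8, 17, 44, 125, 368, 1097.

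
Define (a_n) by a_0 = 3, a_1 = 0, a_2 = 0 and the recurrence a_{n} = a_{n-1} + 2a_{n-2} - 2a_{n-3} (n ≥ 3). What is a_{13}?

The ordinary generating function has denominator 1 - t - 2t^2 + 2t^3.
Iterating the recurrence: a_0,…,a_{13} = 3, 0, 0, -6, -6, -18, -18, -42, -42, -90, -90, -186, -186, -378.

-378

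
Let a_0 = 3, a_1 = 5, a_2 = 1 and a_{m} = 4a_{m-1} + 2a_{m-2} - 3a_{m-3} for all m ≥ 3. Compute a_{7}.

The ordinary generating function has denominator 1 - 4z - 2z^2 + 3z^3.
Iterating the recurrence: a_0,…,a_{7} = 3, 5, 1, 5, 7, 35, 139, 605.

605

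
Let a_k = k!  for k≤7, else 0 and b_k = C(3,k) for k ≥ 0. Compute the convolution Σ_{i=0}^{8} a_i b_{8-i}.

The convolution is the x^8 coefficient of A(x)B(x).
Σ = 1·0 + 1·0 + 2·0 + 6·0 + 24·0 + 120·1 + 720·3 + 5040·3 + 0·1 = 17400.

17400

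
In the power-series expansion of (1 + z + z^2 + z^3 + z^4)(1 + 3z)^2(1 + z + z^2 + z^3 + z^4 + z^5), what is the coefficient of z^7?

(1 + z + z^2 + z^3 + z^4) has coefficients 1,1,1,1,1 for degrees 0…4.
(1 + 3z)^2 has coefficients 1,6,9,0,0,0,0,0 for degrees 0…7.
Finally multiplying by (1 + z + z^2 + z^3 + z^4 + z^5), the product of all factors after the first has coefficients 1,7,16,16,16,16,15,9 for degrees 0…7.
[z^7] = 1·9 + 1·15 + 1·16 + 1·16 + 1·16 = 72.

72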